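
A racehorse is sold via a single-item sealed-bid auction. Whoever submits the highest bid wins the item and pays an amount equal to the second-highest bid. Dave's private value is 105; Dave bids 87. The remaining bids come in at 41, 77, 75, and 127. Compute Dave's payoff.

Highest competing bid: 127.
Dave's bid 87 is not the highest, so Dave loses, pays nothing, and earns zero payoff.

Dave's payoff: 0.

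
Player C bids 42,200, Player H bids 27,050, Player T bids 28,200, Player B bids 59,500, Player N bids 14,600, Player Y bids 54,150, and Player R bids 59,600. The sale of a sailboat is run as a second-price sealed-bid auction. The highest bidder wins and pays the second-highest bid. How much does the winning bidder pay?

Price paid: 59,500.

Ordered from highest: Player R 59,600 > Player B 59,500 > Player Y 54,150 > Player C 42,200 > Player T 28,200 > Player H 27,050 > Player N 14,600.
Player R has the highest bid, so Player R wins.
The second-highest bid is 59,500, so that is what Player R pays.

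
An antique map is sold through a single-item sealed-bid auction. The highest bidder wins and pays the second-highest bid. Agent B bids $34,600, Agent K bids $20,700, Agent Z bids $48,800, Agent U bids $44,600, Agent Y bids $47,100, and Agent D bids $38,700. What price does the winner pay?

Price paid: $47,100.

Sorted high to low: Agent Z $48,800; Agent Y $47,100; Agent U $44,600; Agent D $38,700; Agent B $34,600; Agent K $20,700.
Agent Z has the highest bid, so Agent Z wins.
The second-highest bid is $47,100, so that is what Agent Z pays.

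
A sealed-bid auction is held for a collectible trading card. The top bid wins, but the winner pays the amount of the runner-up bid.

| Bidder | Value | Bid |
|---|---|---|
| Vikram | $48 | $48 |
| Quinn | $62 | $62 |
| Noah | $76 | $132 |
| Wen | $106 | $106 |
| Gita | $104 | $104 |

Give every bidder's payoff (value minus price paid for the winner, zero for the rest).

Ordered from highest: Noah $132; Wen $106; Gita $104; Quinn $62; Vikram $48.
Noah has the top bid and wins; the price is the second-highest bid, $106.
Noah's payoff = $76 − $106 = -$30. All other bidders lose, so their payoff is 0.

Payoffs: Vikram $0, Quinn $0, Noah -$30, Wen $0, Gita $0.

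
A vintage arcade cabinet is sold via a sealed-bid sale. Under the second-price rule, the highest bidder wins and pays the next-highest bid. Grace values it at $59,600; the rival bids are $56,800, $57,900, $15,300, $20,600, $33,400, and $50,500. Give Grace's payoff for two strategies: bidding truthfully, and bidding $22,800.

The highest competing bid is $57,900.
Bidding truthfully at $59,600: Grace has the top bid, wins, and pays the second-highest bid $57,900. Payoff = $59,600 − $57,900 = $1,700.
Bidding $22,800: the top bid is $57,900 (a rival), so Grace loses. Payoff = $0.
Deviating from a truthful bid can only lose payoff in a second-price auction — never gain.

(a) $1,700  (b) $0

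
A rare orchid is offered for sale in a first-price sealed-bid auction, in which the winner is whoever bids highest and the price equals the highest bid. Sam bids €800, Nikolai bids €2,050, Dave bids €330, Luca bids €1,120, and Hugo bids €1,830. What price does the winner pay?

Price paid: €2,050.

Sorted high to low: Nikolai €2,050; Hugo €1,830; Luca €1,120; Sam €800; Dave €330.
Nikolai is the highest bidder, so Nikolai wins.
Under the first-price rule, the price is the highest bid: €2,050.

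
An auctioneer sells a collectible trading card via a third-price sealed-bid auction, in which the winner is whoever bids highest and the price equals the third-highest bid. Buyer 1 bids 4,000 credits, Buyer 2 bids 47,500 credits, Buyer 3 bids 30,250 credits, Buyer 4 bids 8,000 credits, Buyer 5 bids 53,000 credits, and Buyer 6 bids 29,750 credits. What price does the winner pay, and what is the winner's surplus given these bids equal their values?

The winner pays 30,250 credits for a surplus of 22,750 credits.

Bids in descending order: Buyer 5 53,000 credits; Buyer 2 47,500 credits; Buyer 3 30,250 credits; Buyer 6 29,750 credits; Buyer 4 8,000 credits; Buyer 1 4,000 credits.
Buyer 5 is the highest bidder, so Buyer 5 wins.
Under the third-price rule, the price is the third-highest bid: 30,250 credits.
Surplus = 53,000 credits − 30,250 credits = 22,750 credits.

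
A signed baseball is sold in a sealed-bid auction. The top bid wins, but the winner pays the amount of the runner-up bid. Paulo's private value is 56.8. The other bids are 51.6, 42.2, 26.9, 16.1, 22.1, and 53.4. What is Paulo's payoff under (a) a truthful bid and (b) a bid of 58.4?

The highest competing bid is 53.4.
Bidding truthfully at 56.8: Paulo has the top bid, wins, and pays the second-highest bid 53.4. Payoff = 56.8 − 53.4 = 3.4.
Bidding 58.4: Paulo has the top bid, wins, and pays the second-highest bid 53.4. Payoff = 56.8 − 53.4 = 3.4.

(a) 3.4  (b) 3.4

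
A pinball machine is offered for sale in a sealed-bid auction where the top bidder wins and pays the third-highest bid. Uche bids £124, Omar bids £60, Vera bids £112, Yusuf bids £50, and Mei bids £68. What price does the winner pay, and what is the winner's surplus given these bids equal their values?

Ordered from highest: Uche £124 > Vera £112 > Mei £68 > Omar £60 > Yusuf £50.
Uche is the highest bidder, so Uche wins.
Under the third-price rule, the price is the third-highest bid: £68.
Surplus = £124 − £68 = £56.

Price £68; surplus £56.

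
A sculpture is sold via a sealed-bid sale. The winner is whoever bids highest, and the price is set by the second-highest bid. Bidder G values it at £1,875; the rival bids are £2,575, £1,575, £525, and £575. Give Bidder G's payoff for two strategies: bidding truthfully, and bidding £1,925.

Truthful: £0; alternative: £0.

The highest competing bid is £2,575.
Bidding truthfully at £1,875: the top bid is £2,575 (a rival), so Bidder G loses. Payoff = £0.
Bidding £1,925: the top bid is £2,575 (a rival), so Bidder G loses. Payoff = £0.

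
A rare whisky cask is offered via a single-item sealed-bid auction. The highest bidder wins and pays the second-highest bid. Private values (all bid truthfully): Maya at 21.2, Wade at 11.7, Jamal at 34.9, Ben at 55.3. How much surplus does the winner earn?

Surplus = 20.4.

Ranking the bids: Ben 55.3, then Jamal 34.9, then Maya 21.2, then Wade 11.7.
Ben wins with the top bid and pays the second-highest, 34.9.
Surplus = 55.3 − 34.9 = 20.4.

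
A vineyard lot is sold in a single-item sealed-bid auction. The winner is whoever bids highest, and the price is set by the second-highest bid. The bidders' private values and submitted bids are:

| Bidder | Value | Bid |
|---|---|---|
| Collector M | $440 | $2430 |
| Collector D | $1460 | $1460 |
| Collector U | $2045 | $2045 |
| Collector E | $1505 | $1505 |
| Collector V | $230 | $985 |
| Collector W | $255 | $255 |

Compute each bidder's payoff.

Sorted high to low: Collector M $2430, then Collector U $2045, then Collector E $1505, then Collector D $1460, then Collector V $985, then Collector W $255.
Collector M has the top bid and wins; the price is the second-highest bid, $2045.
Collector M's payoff = $440 − $2045 = -$1605. All other bidders lose, so their payoff is 0.

Collector M -$1605, Collector D $0, Collector U $0, Collector E $0, Collector V $0, Collector W $0.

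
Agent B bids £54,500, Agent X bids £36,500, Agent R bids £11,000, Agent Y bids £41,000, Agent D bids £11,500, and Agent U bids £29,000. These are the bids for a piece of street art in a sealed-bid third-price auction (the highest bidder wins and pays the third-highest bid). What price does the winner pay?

The winner pays £36,500.

Bids in descending order: Agent B £54,500 > Agent Y £41,000 > Agent X £36,500 > Agent U £29,000 > Agent D £11,500 > Agent R £11,000.
Agent B is the highest bidder, so Agent B wins.
Under the third-price rule, the price is the third-highest bid: £36,500.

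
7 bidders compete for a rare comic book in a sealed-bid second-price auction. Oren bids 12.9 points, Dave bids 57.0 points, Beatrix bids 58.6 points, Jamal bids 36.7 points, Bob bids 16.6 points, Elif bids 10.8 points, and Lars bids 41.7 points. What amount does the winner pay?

The winner pays 57.0 points.

Ranking the bids: Beatrix 58.6 points; Dave 57.0 points; Lars 41.7 points; Jamal 36.7 points; Bob 16.6 points; Oren 12.9 points; Elif 10.8 points.
Beatrix has the highest bid, so Beatrix wins.
The second-highest bid is 57.0 points, so that is what Beatrix pays.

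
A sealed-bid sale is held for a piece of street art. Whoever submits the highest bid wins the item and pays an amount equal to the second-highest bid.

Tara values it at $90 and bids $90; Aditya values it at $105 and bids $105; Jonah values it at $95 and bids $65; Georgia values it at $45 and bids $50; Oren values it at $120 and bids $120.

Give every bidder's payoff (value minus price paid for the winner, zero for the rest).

Payoffs: Tara $0, Aditya $0, Jonah $0, Georgia $0, Oren $15.

Bids in descending order: Oren $120, then Aditya $105, then Tara $90, then Jonah $65, then Georgia $50.
Oren has the top bid and wins; the price is the second-highest bid, $105.
Oren's payoff = $120 − $105 = $15. All other bidders lose, so their payoff is 0.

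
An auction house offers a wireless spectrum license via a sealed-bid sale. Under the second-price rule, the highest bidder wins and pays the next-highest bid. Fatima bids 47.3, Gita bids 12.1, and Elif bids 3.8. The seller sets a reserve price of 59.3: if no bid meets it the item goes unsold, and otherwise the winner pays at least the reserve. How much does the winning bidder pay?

Ranking the bids: Fatima 47.3 > Gita 12.1 > Elif 3.8.
The top bid 47.3 is below the reserve 59.3, so the item goes unsold and nothing is paid.

unsold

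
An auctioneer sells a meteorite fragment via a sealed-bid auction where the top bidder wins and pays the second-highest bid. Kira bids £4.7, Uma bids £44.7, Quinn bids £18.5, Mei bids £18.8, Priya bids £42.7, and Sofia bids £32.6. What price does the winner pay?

The winner pays £42.7.

Sorted high to low: Uma £44.7 > Priya £42.7 > Sofia £32.6 > Mei £18.8 > Quinn £18.5 > Kira £4.7.
Uma is the highest bidder, so Uma wins.
Under the second-price rule, the price is the second-highest bid: £42.7.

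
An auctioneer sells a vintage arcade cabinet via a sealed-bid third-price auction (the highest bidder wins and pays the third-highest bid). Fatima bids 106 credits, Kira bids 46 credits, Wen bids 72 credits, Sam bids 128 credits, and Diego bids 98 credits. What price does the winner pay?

Bids in descending order: Sam 128 credits, then Fatima 106 credits, then Diego 98 credits, then Wen 72 credits, then Kira 46 credits.
Sam is the highest bidder, so Sam wins.
Under the third-price rule, the price is the third-highest bid: 98 credits.

The winner pays 98 credits.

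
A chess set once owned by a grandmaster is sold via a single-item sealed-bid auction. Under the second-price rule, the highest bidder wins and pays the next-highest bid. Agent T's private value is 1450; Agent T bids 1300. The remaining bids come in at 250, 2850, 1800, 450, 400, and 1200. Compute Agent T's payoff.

0

Highest competing bid: 2850.
Agent T's bid 1300 is not the highest, so Agent T loses, pays nothing, and earns zero payoff.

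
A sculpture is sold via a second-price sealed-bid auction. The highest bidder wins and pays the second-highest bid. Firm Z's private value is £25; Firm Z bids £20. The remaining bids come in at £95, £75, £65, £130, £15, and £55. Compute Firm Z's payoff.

£0

Highest competing bid: £130.
Firm Z's bid £20 is not the highest, so Firm Z loses, pays nothing, and earns zero payoff.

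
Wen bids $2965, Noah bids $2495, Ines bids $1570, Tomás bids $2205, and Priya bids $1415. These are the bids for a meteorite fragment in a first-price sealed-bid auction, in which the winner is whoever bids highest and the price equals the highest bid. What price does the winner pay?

The winner pays $2965.

Ranking the bids: Wen $2965, then Noah $2495, then Tomás $2205, then Ines $1570, then Priya $1415.
Wen is the highest bidder, so Wen wins.
Under the first-price rule, the price is the highest bid: $2965.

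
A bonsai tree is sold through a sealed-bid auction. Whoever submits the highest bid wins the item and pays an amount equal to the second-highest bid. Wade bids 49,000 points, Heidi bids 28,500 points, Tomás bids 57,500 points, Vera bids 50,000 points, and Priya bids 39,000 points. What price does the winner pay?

Price paid: 50,000 points.

Bids in descending order: Tomás 57,500 points; Vera 50,000 points; Wade 49,000 points; Priya 39,000 points; Heidi 28,500 points.
Tomás has the highest bid, so Tomás wins.
The second-highest bid is 50,000 points, so that is what Tomás pays.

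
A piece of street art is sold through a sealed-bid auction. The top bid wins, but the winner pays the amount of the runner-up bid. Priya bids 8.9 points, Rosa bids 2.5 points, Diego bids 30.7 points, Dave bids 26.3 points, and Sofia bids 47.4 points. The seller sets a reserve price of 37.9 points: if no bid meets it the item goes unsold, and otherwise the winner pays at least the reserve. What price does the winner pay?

Ordered from highest: Sofia 47.4 points, then Diego 30.7 points, then Dave 26.3 points, then Priya 8.9 points, then Rosa 2.5 points.
Sofia has the highest bid, so Sofia wins.
The second-highest bid is 30.7 points, but the reserve 37.9 points is higher, so the price is the reserve.

The winner pays 37.9 points.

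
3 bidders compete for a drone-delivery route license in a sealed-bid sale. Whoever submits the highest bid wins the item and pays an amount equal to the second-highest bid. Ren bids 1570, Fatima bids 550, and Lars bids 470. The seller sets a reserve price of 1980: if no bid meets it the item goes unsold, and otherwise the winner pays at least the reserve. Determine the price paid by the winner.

Ordered from highest: Ren 1570 > Fatima 550 > Lars 470.
The top bid 1570 is below the reserve 1980, so the item goes unsold and nothing is paid.

unsold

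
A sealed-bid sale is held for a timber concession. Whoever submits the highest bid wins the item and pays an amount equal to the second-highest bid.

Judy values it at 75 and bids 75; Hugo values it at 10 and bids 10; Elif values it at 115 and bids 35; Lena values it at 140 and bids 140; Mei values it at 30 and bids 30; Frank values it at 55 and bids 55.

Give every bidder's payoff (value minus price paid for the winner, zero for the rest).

Payoffs: Judy 0, Hugo 0, Elif 0, Lena 65, Mei 0, Frank 0.

Sorted high to low: Lena 140 > Judy 75 > Frank 55 > Elif 35 > Mei 30 > Hugo 10.
Lena has the top bid and wins; the price is the second-highest bid, 75.
Lena's payoff = 140 − 75 = 65. All other bidders lose, so their payoff is 0.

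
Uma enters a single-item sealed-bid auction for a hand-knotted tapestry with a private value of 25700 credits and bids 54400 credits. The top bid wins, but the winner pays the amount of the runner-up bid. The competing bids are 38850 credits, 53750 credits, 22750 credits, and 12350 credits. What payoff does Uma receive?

Highest competing bid: 53750 credits.
Uma's bid 54400 credits is the highest overall, so Uma wins and pays the second-highest bid, 53750 credits.
Payoff = value − price = 25700 credits − 53750 credits = -28050 credits.
Overbidding won the item at a price above value — truthful bidding would have avoided this loss.

-28050 credits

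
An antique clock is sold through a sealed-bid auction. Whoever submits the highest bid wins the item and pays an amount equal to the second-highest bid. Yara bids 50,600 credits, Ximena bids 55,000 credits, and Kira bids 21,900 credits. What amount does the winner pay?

Ranking the bids: Ximena 55,000 credits; Yara 50,600 credits; Kira 21,900 credits.
Ximena has the highest bid, so Ximena wins.
The second-highest bid is 50,600 credits, so that is what Ximena pays.

Price paid: 50,600 credits.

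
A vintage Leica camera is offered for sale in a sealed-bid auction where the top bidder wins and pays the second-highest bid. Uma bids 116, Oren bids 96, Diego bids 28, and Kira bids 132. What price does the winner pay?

116

Sorted high to low: Kira 132, then Uma 116, then Oren 96, then Diego 28.
Kira is the highest bidder, so Kira wins.
Under the second-price rule, the price is the second-highest bid: 116.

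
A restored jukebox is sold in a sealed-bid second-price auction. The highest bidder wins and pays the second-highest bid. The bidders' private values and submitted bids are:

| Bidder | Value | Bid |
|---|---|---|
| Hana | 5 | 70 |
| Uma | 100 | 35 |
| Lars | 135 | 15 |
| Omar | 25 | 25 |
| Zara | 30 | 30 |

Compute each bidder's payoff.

Hana -30, Uma 0, Lars 0, Omar 0, Zara 0.

Bids in descending order: Hana 70; Uma 35; Zara 30; Omar 25; Lars 15.
Hana has the top bid and wins; the price is the second-highest bid, 35.
Hana's payoff = 5 − 35 = -30. All other bidders lose, so their payoff is 0.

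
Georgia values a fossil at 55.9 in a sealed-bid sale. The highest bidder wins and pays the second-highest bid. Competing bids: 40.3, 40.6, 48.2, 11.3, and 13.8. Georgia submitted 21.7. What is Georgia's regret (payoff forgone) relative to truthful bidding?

The highest competing bid is 48.2.
Bidding truthfully at 55.9: Georgia has the top bid, wins, and pays the second-highest bid 48.2. Payoff = 55.9 − 48.2 = 7.7.
Bidding 21.7: the top bid is 48.2 (a rival), so Georgia loses. Payoff = 0.0.
Regret = truthful payoff − actual payoff = 7.7 − 0.0 = 7.7.

7.7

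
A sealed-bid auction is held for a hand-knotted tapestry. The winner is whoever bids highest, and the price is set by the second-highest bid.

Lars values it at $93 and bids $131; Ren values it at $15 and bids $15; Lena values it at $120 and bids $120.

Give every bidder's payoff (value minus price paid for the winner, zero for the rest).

Lars -$27, Ren $0, Lena $0.

Ordered from highest: Lars $131; Lena $120; Ren $15.
Lars has the top bid and wins; the price is the second-highest bid, $120.
Lars's payoff = $93 − $120 = -$27. All other bidders lose, so their payoff is 0.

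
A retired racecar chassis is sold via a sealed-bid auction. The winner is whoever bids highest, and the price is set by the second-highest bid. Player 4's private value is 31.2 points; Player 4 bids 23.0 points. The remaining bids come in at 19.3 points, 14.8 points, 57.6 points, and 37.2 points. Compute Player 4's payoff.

Highest competing bid: 57.6 points.
Player 4's bid 23.0 points is not the highest, so Player 4 loses, pays nothing, and earns zero payoff.

Payoff = 0.0 points.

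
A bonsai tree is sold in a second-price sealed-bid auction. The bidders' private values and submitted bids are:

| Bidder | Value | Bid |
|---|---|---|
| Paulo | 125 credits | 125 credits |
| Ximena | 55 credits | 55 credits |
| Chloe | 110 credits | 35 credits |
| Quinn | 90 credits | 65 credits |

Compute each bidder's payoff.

Payoffs: Paulo 60 credits, Ximena 0 credits, Chloe 0 credits, Quinn 0 credits.

Ranking the bids: Paulo 125 credits > Quinn 65 credits > Ximena 55 credits > Chloe 35 credits.
Paulo has the top bid and wins; the price is the second-highest bid, 65 credits.
Paulo's payoff = 125 credits − 65 credits = 60 credits. All other bidders lose, so their payoff is 0.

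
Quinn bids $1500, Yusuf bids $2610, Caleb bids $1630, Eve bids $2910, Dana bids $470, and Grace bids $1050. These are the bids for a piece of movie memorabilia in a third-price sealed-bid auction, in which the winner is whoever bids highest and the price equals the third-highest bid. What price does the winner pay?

Ordered from highest: Eve $2910 > Yusuf $2610 > Caleb $1630 > Quinn $1500 > Grace $1050 > Dana $470.
Eve is the highest bidder, so Eve wins.
Under the third-price rule, the price is the third-highest bid: $1630.

The winner pays $1630.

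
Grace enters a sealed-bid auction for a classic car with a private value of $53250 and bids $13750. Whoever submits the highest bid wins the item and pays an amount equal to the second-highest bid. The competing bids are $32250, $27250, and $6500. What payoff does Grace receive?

Grace's payoff: $0.

Highest competing bid: $32250.
Grace's bid $13750 is not the highest, so Grace loses, pays nothing, and earns zero payoff.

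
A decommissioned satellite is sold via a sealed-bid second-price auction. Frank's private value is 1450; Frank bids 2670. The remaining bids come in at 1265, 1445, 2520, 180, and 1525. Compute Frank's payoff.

Highest competing bid: 2520.
Frank's bid 2670 is the highest overall, so Frank wins and pays the second-highest bid, 2520.
Payoff = value − price = 1450 − 2520 = -1070.
Overbidding won the item at a price above value — truthful bidding would have avoided this loss.

Frank's payoff: -1070.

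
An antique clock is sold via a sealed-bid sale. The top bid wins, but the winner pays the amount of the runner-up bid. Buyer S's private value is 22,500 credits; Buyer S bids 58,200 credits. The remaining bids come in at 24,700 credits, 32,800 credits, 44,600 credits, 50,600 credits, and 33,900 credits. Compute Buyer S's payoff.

Payoff = -28,100 credits.

Highest competing bid: 50,600 credits.
Buyer S's bid 58,200 credits is the highest overall, so Buyer S wins and pays the second-highest bid, 50,600 credits.
Payoff = value − price = 22,500 credits − 50,600 credits = -28,100 credits.
Overbidding won the item at a price above value — truthful bidding would have avoided this loss.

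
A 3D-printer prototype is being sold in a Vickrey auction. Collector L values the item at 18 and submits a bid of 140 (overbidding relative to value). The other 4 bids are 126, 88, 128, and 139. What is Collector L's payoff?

-121

Highest competing bid: 139.
Collector L's bid 140 is the highest overall, so Collector L wins and pays the second-highest bid, 139.
Payoff = value − price = 18 − 139 = -121.
Overbidding won the item at a price above value — truthful bidding would have avoided this loss.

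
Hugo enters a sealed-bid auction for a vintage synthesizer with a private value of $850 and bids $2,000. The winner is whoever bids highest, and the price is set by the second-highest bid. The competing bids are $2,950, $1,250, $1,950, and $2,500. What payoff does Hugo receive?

Highest competing bid: $2,950.
Hugo's bid $2,000 is not the highest, so Hugo loses, pays nothing, and earns zero payoff.

Hugo's payoff: $0.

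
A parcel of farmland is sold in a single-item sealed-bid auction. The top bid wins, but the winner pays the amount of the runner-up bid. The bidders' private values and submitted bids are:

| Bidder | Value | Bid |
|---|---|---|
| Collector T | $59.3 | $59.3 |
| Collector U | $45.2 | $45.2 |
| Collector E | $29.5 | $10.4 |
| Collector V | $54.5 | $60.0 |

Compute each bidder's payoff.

Collector T $0.0, Collector U $0.0, Collector E $0.0, Collector V -$4.8.

Ordered from highest: Collector V $60.0 > Collector T $59.3 > Collector U $45.2 > Collector E $10.4.
Collector V has the top bid and wins; the price is the second-highest bid, $59.3.
Collector V's payoff = $54.5 − $59.3 = -$4.8. All other bidders lose, so their payoff is 0.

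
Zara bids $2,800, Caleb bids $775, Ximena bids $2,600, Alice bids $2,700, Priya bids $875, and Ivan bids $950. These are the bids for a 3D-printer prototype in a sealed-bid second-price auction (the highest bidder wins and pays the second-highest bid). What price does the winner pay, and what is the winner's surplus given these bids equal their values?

Sorted high to low: Zara $2,800, then Alice $2,700, then Ximena $2,600, then Ivan $950, then Priya $875, then Caleb $775.
Zara is the highest bidder, so Zara wins.
Under the second-price rule, the price is the second-highest bid: $2,700.
Surplus = $2,800 − $2,700 = $100.

The winner pays $2,700 for a surplus of $100.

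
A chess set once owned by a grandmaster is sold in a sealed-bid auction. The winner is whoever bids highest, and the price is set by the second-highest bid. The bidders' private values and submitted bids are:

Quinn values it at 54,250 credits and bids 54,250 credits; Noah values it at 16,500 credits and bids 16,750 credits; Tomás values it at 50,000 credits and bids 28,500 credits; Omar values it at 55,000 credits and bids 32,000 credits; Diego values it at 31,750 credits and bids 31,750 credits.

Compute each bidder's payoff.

Quinn 22,250 credits, Noah 0 credits, Tomás 0 credits, Omar 0 credits, Diego 0 credits.

Ordered from highest: Quinn 54,250 credits, then Omar 32,000 credits, then Diego 31,750 credits, then Tomás 28,500 credits, then Noah 16,750 credits.
Quinn has the top bid and wins; the price is the second-highest bid, 32,000 credits.
Quinn's payoff = 54,250 credits − 32,000 credits = 22,250 credits. All other bidders lose, so their payoff is 0.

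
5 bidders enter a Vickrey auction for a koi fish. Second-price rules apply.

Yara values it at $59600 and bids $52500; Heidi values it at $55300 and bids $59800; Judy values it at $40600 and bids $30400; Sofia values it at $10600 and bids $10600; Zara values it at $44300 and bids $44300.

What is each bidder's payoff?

Sorted high to low: Heidi $59800 > Yara $52500 > Zara $44300 > Judy $30400 > Sofia $10600.
Heidi has the top bid and wins; the price is the second-highest bid, $52500.
Heidi's payoff = $55300 − $52500 = $2800. All other bidders lose, so their payoff is 0.

Yara $0, Heidi $2800, Judy $0, Sofia $0, Zara $0.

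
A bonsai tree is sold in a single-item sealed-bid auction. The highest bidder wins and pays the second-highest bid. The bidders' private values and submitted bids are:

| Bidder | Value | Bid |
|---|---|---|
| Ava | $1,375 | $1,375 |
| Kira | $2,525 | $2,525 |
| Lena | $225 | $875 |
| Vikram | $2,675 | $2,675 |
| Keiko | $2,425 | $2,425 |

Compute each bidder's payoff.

Sorted high to low: Vikram $2,675 > Kira $2,525 > Keiko $2,425 > Ava $1,375 > Lena $875.
Vikram has the top bid and wins; the price is the second-highest bid, $2,525.
Vikram's payoff = $2,675 − $2,525 = $150. All other bidders lose, so their payoff is 0.

Payoffs: Ava $0, Kira $0, Lena $0, Vikram $150, Keiko $0.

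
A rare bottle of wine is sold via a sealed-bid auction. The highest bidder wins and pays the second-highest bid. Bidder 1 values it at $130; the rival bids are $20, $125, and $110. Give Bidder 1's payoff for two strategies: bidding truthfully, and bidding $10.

(a) $5  (b) $0

The highest competing bid is $125.
Bidding truthfully at $130: Bidder 1 has the top bid, wins, and pays the second-highest bid $125. Payoff = $130 − $125 = $5.
Bidding $10: the top bid is $125 (a rival), so Bidder 1 loses. Payoff = $0.
Deviating from a truthful bid can only lose payoff in a second-price auction — never gain.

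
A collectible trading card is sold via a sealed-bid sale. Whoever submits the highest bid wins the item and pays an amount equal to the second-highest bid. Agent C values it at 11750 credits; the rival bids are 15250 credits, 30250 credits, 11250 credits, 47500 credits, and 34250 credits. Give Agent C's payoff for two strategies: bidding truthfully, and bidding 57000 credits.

(a) 0 credits  (b) -35750 credits

The highest competing bid is 47500 credits.
Bidding truthfully at 11750 credits: the top bid is 47500 credits (a rival), so Agent C loses. Payoff = 0 credits.
Bidding 57000 credits: Agent C has the top bid, wins, and pays the second-highest bid 47500 credits. Payoff = 11750 credits − 47500 credits = -35750 credits.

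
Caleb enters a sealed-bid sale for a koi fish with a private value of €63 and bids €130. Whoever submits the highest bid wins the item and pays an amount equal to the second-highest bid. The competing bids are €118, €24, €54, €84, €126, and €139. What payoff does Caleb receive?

Payoff = €0.

Highest competing bid: €139.
Caleb's bid €130 is not the highest, so Caleb loses, pays nothing, and earns zero payoff.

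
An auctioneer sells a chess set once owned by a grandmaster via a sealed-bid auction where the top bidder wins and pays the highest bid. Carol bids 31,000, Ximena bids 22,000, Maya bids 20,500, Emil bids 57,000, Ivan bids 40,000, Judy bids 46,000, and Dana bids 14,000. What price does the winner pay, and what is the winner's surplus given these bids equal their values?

The winner pays 57,000 for a surplus of 0.

Bids in descending order: Emil 57,000 > Judy 46,000 > Ivan 40,000 > Carol 31,000 > Ximena 22,000 > Maya 20,500 > Dana 14,000.
Emil is the highest bidder, so Emil wins.
Under the first-price rule, the price is the highest bid: 57,000.
Surplus = 57,000 − 57,000 = 0.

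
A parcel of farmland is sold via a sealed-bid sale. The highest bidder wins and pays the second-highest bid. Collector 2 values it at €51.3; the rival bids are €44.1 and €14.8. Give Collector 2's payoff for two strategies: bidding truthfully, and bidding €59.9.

Truthful: €7.2; alternative: €7.2.

The highest competing bid is €44.1.
Bidding truthfully at €51.3: Collector 2 has the top bid, wins, and pays the second-highest bid €44.1. Payoff = €51.3 − €44.1 = €7.2.
Bidding €59.9: Collector 2 has the top bid, wins, and pays the second-highest bid €44.1. Payoff = €51.3 − €44.1 = €7.2.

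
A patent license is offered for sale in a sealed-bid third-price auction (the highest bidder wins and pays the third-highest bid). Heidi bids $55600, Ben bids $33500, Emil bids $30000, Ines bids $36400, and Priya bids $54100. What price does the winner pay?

$36400

Ordered from highest: Heidi $55600, then Priya $54100, then Ines $36400, then Ben $33500, then Emil $30000.
Heidi is the highest bidder, so Heidi wins.
Under the third-price rule, the price is the third-highest bid: $36400.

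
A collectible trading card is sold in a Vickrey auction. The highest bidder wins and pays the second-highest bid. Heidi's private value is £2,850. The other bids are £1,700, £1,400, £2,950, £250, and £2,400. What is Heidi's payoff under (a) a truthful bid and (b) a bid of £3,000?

The highest competing bid is £2,950.
Bidding truthfully at £2,850: the top bid is £2,950 (a rival), so Heidi loses. Payoff = £0.
Bidding £3,000: Heidi has the top bid, wins, and pays the second-highest bid £2,950. Payoff = £2,850 − £2,950 = -£100.
This is the dominant-strategy logic: truthful bidding weakly beats any alternative.

Truthful: £0; alternative: -£100.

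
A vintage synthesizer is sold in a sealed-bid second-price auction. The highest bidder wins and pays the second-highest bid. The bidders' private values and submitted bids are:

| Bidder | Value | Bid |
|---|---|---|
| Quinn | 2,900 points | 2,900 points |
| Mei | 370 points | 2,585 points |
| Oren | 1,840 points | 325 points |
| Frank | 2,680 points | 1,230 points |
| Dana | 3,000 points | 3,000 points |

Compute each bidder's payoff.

Quinn 0 points, Mei 0 points, Oren 0 points, Frank 0 points, Dana 100 points.

Ordered from highest: Dana 3,000 points > Quinn 2,900 points > Mei 2,585 points > Frank 1,230 points > Oren 325 points.
Dana has the top bid and wins; the price is the second-highest bid, 2,900 points.
Dana's payoff = 3,000 points − 2,900 points = 100 points. All other bidders lose, so their payoff is 0.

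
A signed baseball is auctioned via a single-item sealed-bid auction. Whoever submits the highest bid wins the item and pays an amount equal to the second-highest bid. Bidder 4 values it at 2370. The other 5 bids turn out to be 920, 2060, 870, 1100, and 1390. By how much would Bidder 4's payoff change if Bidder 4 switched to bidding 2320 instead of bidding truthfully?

The highest competing bid is 2060.
Bidding truthfully at 2370: Bidder 4 has the top bid, wins, and pays the second-highest bid 2060. Payoff = 2370 − 2060 = 310.
Bidding 2320: Bidder 4 has the top bid, wins, and pays the second-highest bid 2060. Payoff = 2370 − 2060 = 310.
Change = 310 − 310 = 0.

0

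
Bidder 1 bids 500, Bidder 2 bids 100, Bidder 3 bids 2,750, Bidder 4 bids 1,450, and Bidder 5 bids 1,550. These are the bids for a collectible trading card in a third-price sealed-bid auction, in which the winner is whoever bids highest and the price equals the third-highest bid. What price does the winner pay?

Price paid: 1,450.

Ordered from highest: Bidder 3 2,750, then Bidder 5 1,550, then Bidder 4 1,450, then Bidder 1 500, then Bidder 2 100.
Bidder 3 is the highest bidder, so Bidder 3 wins.
Under the third-price rule, the price is the third-highest bid: 1,450.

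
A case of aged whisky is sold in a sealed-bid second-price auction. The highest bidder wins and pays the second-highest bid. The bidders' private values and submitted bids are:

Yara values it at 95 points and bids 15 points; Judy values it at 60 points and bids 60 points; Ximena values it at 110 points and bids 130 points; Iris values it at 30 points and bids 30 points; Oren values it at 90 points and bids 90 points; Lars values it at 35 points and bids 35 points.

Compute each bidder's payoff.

Ordered from highest: Ximena 130 points, then Oren 90 points, then Judy 60 points, then Lars 35 points, then Iris 30 points, then Yara 15 points.
Ximena has the top bid and wins; the price is the second-highest bid, 90 points.
Ximena's payoff = 110 points − 90 points = 20 points. All other bidders lose, so their payoff is 0.

Yara 0 points, Judy 0 points, Ximena 20 points, Iris 0 points, Oren 0 points, Lars 0 points.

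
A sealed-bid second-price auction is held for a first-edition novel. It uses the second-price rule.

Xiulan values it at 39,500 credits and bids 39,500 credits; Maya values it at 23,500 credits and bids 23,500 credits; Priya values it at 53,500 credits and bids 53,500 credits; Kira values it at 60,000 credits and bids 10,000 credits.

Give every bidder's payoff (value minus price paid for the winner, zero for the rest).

Payoffs: Xiulan 0 credits, Maya 0 credits, Priya 14,000 credits, Kira 0 credits.

Ranking the bids: Priya 53,500 credits; Xiulan 39,500 credits; Maya 23,500 credits; Kira 10,000 credits.
Priya has the top bid and wins; the price is the second-highest bid, 39,500 credits.
Priya's payoff = 53,500 credits − 39,500 credits = 14,000 credits. All other bidders lose, so their payoff is 0.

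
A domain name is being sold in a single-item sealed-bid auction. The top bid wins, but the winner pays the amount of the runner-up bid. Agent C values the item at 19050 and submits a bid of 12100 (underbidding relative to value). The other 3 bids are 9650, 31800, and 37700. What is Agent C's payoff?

Payoff = 0.

Highest competing bid: 37700.
Agent C's bid 12100 is not the highest, so Agent C loses, pays nothing, and earns zero payoff.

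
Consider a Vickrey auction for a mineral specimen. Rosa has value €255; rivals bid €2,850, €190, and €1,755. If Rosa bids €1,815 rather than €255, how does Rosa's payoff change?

The highest competing bid is €2,850.
Bidding truthfully at €255: the top bid is €2,850 (a rival), so Rosa loses. Payoff = €0.
Bidding €1,815: the top bid is €2,850 (a rival), so Rosa loses. Payoff = €0.
Change = €0 − €0 = €0.
The bid only affects whether you win, not the price — here both bids land on the same side of the top rival bid, so the deviation is payoff-neutral.

Payoff change: €0.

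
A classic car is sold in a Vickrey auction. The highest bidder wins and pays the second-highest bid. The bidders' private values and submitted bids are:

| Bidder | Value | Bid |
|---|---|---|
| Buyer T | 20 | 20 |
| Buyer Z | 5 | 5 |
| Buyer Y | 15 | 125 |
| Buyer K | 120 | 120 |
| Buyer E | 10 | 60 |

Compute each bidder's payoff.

Payoffs: Buyer T 0, Buyer Z 0, Buyer Y -105, Buyer K 0, Buyer E 0.

Bids in descending order: Buyer Y 125 > Buyer K 120 > Buyer E 60 > Buyer T 20 > Buyer Z 5.
Buyer Y has the top bid and wins; the price is the second-highest bid, 120.
Buyer Y's payoff = 15 − 120 = -105. All other bidders lose, so their payoff is 0.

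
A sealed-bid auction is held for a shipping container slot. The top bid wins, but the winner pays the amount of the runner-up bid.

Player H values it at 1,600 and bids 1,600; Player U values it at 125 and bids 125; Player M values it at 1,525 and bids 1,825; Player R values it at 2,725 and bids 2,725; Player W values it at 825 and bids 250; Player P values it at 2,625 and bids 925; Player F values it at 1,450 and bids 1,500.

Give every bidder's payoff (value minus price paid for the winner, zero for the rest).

Player H 0, Player U 0, Player M 0, Player R 900, Player W 0, Player P 0, Player F 0.

Ranking the bids: Player R 2,725 > Player M 1,825 > Player H 1,600 > Player F 1,500 > Player P 925 > Player W 250 > Player U 125.
Player R has the top bid and wins; the price is the second-highest bid, 1,825.
Player R's payoff = 2,725 − 1,825 = 900. All other bidders lose, so their payoff is 0.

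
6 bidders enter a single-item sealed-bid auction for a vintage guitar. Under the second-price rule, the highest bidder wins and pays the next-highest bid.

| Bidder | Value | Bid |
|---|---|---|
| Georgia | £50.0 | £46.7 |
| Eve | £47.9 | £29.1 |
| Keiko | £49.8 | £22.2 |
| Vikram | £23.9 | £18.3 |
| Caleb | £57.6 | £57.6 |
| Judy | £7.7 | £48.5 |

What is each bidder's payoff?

Payoffs: Georgia £0.0, Eve £0.0, Keiko £0.0, Vikram £0.0, Caleb £9.1, Judy £0.0.

Ordered from highest: Caleb £57.6; Judy £48.5; Georgia £46.7; Eve £29.1; Keiko £22.2; Vikram £18.3.
Caleb has the top bid and wins; the price is the second-highest bid, £48.5.
Caleb's payoff = £57.6 − £48.5 = £9.1. All other bidders lose, so their payoff is 0.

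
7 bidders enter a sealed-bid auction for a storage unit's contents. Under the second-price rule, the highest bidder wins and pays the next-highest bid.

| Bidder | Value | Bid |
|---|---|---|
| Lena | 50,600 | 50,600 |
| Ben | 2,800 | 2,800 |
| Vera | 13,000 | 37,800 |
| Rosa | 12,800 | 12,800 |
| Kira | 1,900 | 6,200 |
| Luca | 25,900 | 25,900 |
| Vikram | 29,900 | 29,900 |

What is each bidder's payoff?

Ranking the bids: Lena 50,600; Vera 37,800; Vikram 29,900; Luca 25,900; Rosa 12,800; Kira 6,200; Ben 2,800.
Lena has the top bid and wins; the price is the second-highest bid, 37,800.
Lena's payoff = 50,600 − 37,800 = 12,800. All other bidders lose, so their payoff is 0.

Payoffs: Lena 12,800, Ben 0, Vera 0, Rosa 0, Kira 0, Luca 0, Vikram 0.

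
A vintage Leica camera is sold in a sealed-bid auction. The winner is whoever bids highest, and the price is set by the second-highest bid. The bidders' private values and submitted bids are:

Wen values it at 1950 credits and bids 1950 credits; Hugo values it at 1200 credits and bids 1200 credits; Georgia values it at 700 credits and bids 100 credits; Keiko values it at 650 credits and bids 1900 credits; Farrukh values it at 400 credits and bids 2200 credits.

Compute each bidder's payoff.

Wen 0 credits, Hugo 0 credits, Georgia 0 credits, Keiko 0 credits, Farrukh -1550 credits.

Ordered from highest: Farrukh 2200 credits > Wen 1950 credits > Keiko 1900 credits > Hugo 1200 credits > Georgia 100 credits.
Farrukh has the top bid and wins; the price is the second-highest bid, 1950 credits.
Farrukh's payoff = 400 credits − 1950 credits = -1550 credits. All other bidders lose, so their payoff is 0.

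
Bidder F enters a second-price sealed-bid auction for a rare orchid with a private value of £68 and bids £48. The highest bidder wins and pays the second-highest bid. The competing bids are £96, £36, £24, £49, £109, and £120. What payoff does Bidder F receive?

Bidder F's payoff: £0.

Highest competing bid: £120.
Bidder F's bid £48 is not the highest, so Bidder F loses, pays nothing, and earns zero payoff.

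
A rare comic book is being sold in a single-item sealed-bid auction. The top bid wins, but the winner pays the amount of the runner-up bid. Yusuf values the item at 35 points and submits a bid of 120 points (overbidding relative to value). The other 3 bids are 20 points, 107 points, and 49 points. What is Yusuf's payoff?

-72 points

Highest competing bid: 107 points.
Yusuf's bid 120 points is the highest overall, so Yusuf wins and pays the second-highest bid, 107 points.
Payoff = value − price = 35 points − 107 points = -72 points.
Overbidding won the item at a price above value — truthful bidding would have avoided this loss.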